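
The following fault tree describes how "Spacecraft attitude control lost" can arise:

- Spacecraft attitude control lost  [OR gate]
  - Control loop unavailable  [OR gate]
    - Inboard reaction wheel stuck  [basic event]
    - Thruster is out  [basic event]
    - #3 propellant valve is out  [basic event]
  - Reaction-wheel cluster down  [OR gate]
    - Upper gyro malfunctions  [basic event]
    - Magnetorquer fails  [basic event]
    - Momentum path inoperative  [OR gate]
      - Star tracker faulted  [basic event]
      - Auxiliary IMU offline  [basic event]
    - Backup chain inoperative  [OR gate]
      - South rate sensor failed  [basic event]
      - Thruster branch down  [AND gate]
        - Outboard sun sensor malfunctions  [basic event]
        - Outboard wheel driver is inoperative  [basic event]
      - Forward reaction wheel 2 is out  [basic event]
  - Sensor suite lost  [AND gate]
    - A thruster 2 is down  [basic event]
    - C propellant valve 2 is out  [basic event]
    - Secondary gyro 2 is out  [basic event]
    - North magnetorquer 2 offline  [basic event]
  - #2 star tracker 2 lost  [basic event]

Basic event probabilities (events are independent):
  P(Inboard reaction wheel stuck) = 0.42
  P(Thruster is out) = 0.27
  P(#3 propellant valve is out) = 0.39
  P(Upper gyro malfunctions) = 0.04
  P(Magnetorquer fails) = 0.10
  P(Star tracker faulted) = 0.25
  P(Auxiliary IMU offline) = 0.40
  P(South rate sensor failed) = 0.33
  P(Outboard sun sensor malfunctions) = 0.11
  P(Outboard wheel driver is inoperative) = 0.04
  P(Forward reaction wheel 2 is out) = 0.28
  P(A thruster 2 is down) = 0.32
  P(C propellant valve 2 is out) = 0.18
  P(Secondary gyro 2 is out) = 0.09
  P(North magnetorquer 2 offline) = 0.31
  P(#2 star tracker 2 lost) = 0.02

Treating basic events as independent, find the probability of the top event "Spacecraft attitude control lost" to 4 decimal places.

0.9528

P(Control loop unavailable) [OR] = 1 − (1−0.42) × (1−0.27) × (1−0.39) = 0.741726
P(Momentum path inoperative) [OR] = 1 − (1−0.25) × (1−0.40) = 0.550000
P(Thruster branch down) [AND] = 0.11 × 0.04 = 0.004400
P(Backup chain inoperative) [OR] = 1 − (1−0.33) × (1−0.004400) × (1−0.28) = 0.519723
P(Reaction-wheel cluster down) [OR] = 1 − (1−0.04) × (1−0.10) × (1−0.550000) × (1−0.519723) = 0.813268
P(Sensor suite lost) [AND] = 0.32 × 0.18 × 0.09 × 0.31 = 0.001607
P(Spacecraft attitude control lost) [OR] = 1 − (1−0.741726) × (1−0.813268) × (1−0.001607) × (1−0.02) = 0.952812
Rounded to 4 decimal places: P(Spacecraft attitude control lost) ≈ 0.9528.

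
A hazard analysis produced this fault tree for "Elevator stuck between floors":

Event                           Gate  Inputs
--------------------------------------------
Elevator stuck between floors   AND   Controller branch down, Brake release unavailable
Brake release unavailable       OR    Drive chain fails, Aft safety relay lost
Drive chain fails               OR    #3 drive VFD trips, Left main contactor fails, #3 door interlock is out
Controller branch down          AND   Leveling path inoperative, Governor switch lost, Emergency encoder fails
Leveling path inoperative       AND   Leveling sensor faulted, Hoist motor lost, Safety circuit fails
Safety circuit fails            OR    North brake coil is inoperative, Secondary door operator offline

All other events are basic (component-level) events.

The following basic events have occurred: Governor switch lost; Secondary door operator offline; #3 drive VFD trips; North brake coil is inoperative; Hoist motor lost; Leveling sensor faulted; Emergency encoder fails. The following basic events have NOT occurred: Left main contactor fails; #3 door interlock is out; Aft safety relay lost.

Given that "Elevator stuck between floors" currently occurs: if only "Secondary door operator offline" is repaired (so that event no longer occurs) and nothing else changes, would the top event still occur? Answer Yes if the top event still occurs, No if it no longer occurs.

Counterfactual: set "Secondary door operator offline" to not occurred.
Safety circuit fails [OR]: North brake coil is inoperative=occurs, Secondary door operator offline=not → at least one input occurs → occurs.
Leveling path inoperative [AND]: Leveling sensor faulted=occurs, Hoist motor lost=occurs, Safety circuit fails=occurs → all inputs occur → occurs.
Controller branch down [AND]: Leveling path inoperative=occurs, Governor switch lost=occurs, Emergency encoder fails=occurs → all inputs occur → occurs.
Drive chain fails [OR]: #3 drive VFD trips=occurs, Left main contactor fails=not, #3 door interlock is out=not → at least one input occurs → occurs.
Brake release unavailable [OR]: Drive chain fails=occurs, Aft safety relay lost=not → at least one input occurs → occurs.
Elevator stuck between floors [AND]: Controller branch down=occurs, Brake release unavailable=occurs → all inputs occur → occurs.

Yes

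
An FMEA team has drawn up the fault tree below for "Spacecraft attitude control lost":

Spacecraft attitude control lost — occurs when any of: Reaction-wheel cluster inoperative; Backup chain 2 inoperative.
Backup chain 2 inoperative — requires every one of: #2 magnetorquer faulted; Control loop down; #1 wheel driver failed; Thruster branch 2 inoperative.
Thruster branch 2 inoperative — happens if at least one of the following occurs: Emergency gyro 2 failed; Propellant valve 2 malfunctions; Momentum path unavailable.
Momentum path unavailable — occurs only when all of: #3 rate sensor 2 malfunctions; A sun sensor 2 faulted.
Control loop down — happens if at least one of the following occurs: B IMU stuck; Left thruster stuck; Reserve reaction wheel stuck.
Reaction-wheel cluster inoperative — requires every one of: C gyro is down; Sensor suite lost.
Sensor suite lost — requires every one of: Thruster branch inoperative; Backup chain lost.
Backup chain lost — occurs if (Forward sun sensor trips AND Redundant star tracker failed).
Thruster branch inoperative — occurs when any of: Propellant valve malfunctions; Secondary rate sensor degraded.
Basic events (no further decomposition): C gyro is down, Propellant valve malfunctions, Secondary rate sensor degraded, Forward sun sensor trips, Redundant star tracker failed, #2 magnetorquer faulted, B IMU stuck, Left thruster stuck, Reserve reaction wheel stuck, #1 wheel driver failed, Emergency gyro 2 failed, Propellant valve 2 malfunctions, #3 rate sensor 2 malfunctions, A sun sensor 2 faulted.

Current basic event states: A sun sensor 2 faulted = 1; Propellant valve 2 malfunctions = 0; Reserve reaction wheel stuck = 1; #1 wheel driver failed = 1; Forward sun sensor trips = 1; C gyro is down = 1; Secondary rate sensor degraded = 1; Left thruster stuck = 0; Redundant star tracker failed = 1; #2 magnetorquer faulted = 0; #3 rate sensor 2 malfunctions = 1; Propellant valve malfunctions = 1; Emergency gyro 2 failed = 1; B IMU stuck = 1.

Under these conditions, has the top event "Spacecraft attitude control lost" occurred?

Thruster branch inoperative [OR]: Propellant valve malfunctions=occurs, Secondary rate sensor degraded=occurs → at least one input occurs → occurs.
Backup chain lost [AND]: Forward sun sensor trips=occurs, Redundant star tracker failed=occurs → all inputs occur → occurs.
Sensor suite lost [AND]: Thruster branch inoperative=occurs, Backup chain lost=occurs → all inputs occur → occurs.
Reaction-wheel cluster inoperative [AND]: C gyro is down=occurs, Sensor suite lost=occurs → all inputs occur → occurs.
Control loop down [OR]: B IMU stuck=occurs, Left thruster stuck=not, Reserve reaction wheel stuck=occurs → at least one input occurs → occurs.
Momentum path unavailable [AND]: #3 rate sensor 2 malfunctions=occurs, A sun sensor 2 faulted=occurs → all inputs occur → occurs.
Thruster branch 2 inoperative [OR]: Emergency gyro 2 failed=occurs, Propellant valve 2 malfunctions=not, Momentum path unavailable=occurs → at least one input occurs → occurs.
Backup chain 2 inoperative [AND]: #2 magnetorquer faulted=not, Control loop down=occurs, #1 wheel driver failed=occurs, Thruster branch 2 inoperative=occurs → not all inputs occur → does not occur.
Spacecraft attitude control lost [OR]: Reaction-wheel cluster inoperative=occurs, Backup chain 2 inoperative=not → at least one input occurs → occurs.

Yes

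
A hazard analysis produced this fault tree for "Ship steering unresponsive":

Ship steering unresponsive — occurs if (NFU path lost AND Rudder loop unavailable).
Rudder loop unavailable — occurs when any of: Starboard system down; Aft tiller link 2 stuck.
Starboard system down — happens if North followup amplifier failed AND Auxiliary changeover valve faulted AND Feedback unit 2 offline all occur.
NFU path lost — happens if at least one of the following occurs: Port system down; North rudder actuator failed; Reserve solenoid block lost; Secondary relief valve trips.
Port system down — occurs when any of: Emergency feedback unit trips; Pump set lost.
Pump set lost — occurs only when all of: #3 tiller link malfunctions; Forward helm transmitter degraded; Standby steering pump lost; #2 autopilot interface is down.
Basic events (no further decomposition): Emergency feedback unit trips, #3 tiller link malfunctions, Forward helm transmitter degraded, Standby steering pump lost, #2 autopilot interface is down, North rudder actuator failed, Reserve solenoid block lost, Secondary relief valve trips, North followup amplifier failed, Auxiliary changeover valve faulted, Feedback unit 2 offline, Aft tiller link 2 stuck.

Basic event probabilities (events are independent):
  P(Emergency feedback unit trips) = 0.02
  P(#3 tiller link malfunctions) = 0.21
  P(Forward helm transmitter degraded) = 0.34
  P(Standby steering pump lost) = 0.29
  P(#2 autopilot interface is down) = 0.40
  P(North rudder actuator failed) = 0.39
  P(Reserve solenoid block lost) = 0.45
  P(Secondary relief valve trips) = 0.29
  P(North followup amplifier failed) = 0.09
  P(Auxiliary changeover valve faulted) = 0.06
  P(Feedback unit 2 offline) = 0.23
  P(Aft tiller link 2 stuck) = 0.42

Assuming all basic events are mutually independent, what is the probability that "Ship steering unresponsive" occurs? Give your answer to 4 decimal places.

P(Pump set lost) [AND] = 0.21 × 0.34 × 0.29 × 0.40 = 0.008282
P(Port system down) [OR] = 1 − (1−0.02) × (1−0.008282) = 0.028116
P(NFU path lost) [OR] = 1 − (1−0.028116) × (1−0.39) × (1−0.45) × (1−0.29) = 0.768492
P(Starboard system down) [AND] = 0.09 × 0.06 × 0.23 = 0.001242
P(Rudder loop unavailable) [OR] = 1 − (1−0.001242) × (1−0.42) = 0.420720
P(Ship steering unresponsive) [AND] = 0.768492 × 0.420720 = 0.323320
Rounded to 4 decimal places: P(Ship steering unresponsive) ≈ 0.3233.

0.3233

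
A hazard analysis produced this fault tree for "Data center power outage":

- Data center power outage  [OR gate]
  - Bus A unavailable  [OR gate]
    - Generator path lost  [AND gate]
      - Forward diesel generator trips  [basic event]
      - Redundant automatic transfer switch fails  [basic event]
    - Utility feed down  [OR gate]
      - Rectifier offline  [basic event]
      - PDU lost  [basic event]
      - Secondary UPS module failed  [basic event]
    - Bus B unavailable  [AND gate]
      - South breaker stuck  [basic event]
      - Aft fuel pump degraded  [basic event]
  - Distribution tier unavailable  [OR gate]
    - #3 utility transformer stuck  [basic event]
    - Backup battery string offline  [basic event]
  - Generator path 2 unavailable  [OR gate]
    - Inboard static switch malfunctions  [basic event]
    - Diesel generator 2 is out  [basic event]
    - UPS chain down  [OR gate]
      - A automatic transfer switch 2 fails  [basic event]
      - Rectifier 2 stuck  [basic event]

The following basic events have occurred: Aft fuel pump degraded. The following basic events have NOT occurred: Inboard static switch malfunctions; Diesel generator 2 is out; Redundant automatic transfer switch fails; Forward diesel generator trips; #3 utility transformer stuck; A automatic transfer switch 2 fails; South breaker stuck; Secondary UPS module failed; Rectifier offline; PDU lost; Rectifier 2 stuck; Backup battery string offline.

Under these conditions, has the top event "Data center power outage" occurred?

Generator path lost [AND]: Forward diesel generator trips=not, Redundant automatic transfer switch fails=not → not all inputs occur → does not occur.
Utility feed down [OR]: Rectifier offline=not, PDU lost=not, Secondary UPS module failed=not → no input occurs → does not occur.
Bus B unavailable [AND]: South breaker stuck=not, Aft fuel pump degraded=occurs → not all inputs occur → does not occur.
Bus A unavailable [OR]: Generator path lost=not, Utility feed down=not, Bus B unavailable=not → no input occurs → does not occur.
Distribution tier unavailable [OR]: #3 utility transformer stuck=not, Backup battery string offline=not → no input occurs → does not occur.
UPS chain down [OR]: A automatic transfer switch 2 fails=not, Rectifier 2 stuck=not → no input occurs → does not occur.
Generator path 2 unavailable [OR]: Inboard static switch malfunctions=not, Diesel generator 2 is out=not, UPS chain down=not → no input occurs → does not occur.
Data center power outage [OR]: Bus A unavailable=not, Distribution tier unavailable=not, Generator path 2 unavailable=not → no input occurs → does not occur.

No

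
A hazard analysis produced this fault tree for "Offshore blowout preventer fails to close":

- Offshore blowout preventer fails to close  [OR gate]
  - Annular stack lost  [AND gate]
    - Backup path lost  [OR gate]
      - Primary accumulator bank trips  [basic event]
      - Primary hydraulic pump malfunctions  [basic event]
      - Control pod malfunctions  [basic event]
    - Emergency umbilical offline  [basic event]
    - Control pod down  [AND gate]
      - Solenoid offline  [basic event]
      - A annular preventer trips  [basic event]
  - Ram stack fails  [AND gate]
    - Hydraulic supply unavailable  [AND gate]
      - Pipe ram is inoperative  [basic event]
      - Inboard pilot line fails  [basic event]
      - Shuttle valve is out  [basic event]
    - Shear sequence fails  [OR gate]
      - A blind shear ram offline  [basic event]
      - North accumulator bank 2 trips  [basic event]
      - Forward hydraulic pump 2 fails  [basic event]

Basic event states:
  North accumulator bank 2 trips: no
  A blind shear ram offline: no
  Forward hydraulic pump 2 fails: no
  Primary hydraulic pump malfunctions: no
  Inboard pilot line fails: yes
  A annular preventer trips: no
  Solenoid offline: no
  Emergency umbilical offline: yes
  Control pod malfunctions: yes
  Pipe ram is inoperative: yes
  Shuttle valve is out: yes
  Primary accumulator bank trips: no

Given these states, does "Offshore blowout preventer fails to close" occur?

No

Backup path lost [OR]: Primary accumulator bank trips=not, Primary hydraulic pump malfunctions=not, Control pod malfunctions=occurs → at least one input occurs → occurs.
Control pod down [AND]: Solenoid offline=not, A annular preventer trips=not → not all inputs occur → does not occur.
Annular stack lost [AND]: Backup path lost=occurs, Emergency umbilical offline=occurs, Control pod down=not → not all inputs occur → does not occur.
Hydraulic supply unavailable [AND]: Pipe ram is inoperative=occurs, Inboard pilot line fails=occurs, Shuttle valve is out=occurs → all inputs occur → occurs.
Shear sequence fails [OR]: A blind shear ram offline=not, North accumulator bank 2 trips=not, Forward hydraulic pump 2 fails=not → no input occurs → does not occur.
Ram stack fails [AND]: Hydraulic supply unavailable=occurs, Shear sequence fails=not → not all inputs occur → does not occur.
Offshore blowout preventer fails to close [OR]: Annular stack lost=not, Ram stack fails=not → no input occurs → does not occur.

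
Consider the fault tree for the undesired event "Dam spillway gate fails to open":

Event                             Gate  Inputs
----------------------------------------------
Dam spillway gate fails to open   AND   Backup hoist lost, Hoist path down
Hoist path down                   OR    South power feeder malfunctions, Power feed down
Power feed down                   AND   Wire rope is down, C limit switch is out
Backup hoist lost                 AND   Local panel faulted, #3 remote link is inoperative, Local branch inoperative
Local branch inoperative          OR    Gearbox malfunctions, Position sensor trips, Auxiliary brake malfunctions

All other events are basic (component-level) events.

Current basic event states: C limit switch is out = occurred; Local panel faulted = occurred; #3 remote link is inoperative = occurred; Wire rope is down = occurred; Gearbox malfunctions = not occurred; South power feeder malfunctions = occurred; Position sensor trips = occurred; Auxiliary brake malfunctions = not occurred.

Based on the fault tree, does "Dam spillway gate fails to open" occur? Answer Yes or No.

Local branch inoperative [OR]: Gearbox malfunctions=not, Position sensor trips=occurs, Auxiliary brake malfunctions=not → at least one input occurs → occurs.
Backup hoist lost [AND]: Local panel faulted=occurs, #3 remote link is inoperative=occurs, Local branch inoperative=occurs → all inputs occur → occurs.
Power feed down [AND]: Wire rope is down=occurs, C limit switch is out=occurs → all inputs occur → occurs.
Hoist path down [OR]: South power feeder malfunctions=occurs, Power feed down=occurs → at least one input occurs → occurs.
Dam spillway gate fails to open [AND]: Backup hoist lost=occurs, Hoist path down=occurs → all inputs occur → occurs.

Yes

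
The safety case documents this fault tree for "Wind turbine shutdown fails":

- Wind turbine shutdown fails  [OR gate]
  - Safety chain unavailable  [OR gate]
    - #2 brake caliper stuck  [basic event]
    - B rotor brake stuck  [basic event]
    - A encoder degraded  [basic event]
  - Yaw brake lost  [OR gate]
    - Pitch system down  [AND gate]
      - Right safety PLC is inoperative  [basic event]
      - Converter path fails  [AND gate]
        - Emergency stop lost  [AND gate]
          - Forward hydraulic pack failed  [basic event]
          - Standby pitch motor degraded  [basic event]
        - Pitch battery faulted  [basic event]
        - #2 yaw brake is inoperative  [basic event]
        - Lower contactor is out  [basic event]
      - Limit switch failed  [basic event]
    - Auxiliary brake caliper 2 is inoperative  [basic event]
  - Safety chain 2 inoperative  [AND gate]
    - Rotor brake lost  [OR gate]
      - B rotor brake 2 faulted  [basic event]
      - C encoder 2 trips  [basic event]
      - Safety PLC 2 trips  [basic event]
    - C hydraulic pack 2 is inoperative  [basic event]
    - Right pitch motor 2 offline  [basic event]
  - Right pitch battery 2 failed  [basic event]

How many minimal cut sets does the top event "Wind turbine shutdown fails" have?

9

Safety chain unavailable [OR]: union of children's cut sets → 3 cut set(s).
Emergency stop lost [AND]: one cut set from each child combined → 1 × 1 = 1 cut set(s).
Converter path fails [AND]: one cut set from each child combined → 1 × 1 × 1 × 1 = 1 cut set(s).
Pitch system down [AND]: one cut set from each child combined → 1 × 1 × 1 = 1 cut set(s).
Yaw brake lost [OR]: union of children's cut sets → 2 cut set(s).
Rotor brake lost [OR]: union of children's cut sets → 3 cut set(s).
Safety chain 2 inoperative [AND]: one cut set from each child combined → 3 × 1 × 1 = 3 cut set(s).
Wind turbine shutdown fails [OR]: union of children's cut sets → 9 cut set(s).
Minimal cut sets: {#2 brake caliper stuck}; {B rotor brake stuck}; {A encoder degraded}; {#2 yaw brake is inoperative, Forward hydraulic pack failed, Limit switch failed, Lower contactor is out, Pitch battery faulted, Right safety PLC is inoperative, Standby pitch motor degraded}; {Auxiliary brake caliper 2 is inoperative}; {B rotor brake 2 faulted, C hydraulic pack 2 is inoperative, Right pitch motor 2 offline}; {C encoder 2 trips, C hydraulic pack 2 is inoperative, Right pitch motor 2 offline}; {C hydraulic pack 2 is inoperative, Right pitch motor 2 offline, Safety PLC 2 trips}; {Right pitch battery 2 failed}.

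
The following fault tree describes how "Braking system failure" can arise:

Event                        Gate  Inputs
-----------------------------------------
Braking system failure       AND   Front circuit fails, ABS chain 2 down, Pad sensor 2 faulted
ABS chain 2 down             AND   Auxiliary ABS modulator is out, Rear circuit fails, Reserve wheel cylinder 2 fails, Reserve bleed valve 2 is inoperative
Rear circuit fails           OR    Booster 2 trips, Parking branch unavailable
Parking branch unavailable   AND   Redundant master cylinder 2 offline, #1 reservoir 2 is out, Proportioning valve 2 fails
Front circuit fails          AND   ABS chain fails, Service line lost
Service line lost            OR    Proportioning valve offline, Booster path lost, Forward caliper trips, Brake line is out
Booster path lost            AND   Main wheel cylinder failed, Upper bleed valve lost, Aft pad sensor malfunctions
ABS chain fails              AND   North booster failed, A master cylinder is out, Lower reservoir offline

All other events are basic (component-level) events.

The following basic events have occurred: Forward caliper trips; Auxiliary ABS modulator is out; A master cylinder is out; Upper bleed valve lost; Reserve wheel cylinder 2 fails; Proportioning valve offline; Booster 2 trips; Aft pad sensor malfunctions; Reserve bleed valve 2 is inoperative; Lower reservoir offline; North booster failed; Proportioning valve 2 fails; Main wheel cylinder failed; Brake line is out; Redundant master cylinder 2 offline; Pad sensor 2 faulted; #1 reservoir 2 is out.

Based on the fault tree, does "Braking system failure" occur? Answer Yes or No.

Yes

ABS chain fails [AND]: North booster failed=occurs, A master cylinder is out=occurs, Lower reservoir offline=occurs → all inputs occur → occurs.
Booster path lost [AND]: Main wheel cylinder failed=occurs, Upper bleed valve lost=occurs, Aft pad sensor malfunctions=occurs → all inputs occur → occurs.
Service line lost [OR]: Proportioning valve offline=occurs, Booster path lost=occurs, Forward caliper trips=occurs, Brake line is out=occurs → at least one input occurs → occurs.
Front circuit fails [AND]: ABS chain fails=occurs, Service line lost=occurs → all inputs occur → occurs.
Parking branch unavailable [AND]: Redundant master cylinder 2 offline=occurs, #1 reservoir 2 is out=occurs, Proportioning valve 2 fails=occurs → all inputs occur → occurs.
Rear circuit fails [OR]: Booster 2 trips=occurs, Parking branch unavailable=occurs → at least one input occurs → occurs.
ABS chain 2 down [AND]: Auxiliary ABS modulator is out=occurs, Rear circuit fails=occurs, Reserve wheel cylinder 2 fails=occurs, Reserve bleed valve 2 is inoperative=occurs → all inputs occur → occurs.
Braking system failure [AND]: Front circuit fails=occurs, ABS chain 2 down=occurs, Pad sensor 2 faulted=occurs → all inputs occur → occurs.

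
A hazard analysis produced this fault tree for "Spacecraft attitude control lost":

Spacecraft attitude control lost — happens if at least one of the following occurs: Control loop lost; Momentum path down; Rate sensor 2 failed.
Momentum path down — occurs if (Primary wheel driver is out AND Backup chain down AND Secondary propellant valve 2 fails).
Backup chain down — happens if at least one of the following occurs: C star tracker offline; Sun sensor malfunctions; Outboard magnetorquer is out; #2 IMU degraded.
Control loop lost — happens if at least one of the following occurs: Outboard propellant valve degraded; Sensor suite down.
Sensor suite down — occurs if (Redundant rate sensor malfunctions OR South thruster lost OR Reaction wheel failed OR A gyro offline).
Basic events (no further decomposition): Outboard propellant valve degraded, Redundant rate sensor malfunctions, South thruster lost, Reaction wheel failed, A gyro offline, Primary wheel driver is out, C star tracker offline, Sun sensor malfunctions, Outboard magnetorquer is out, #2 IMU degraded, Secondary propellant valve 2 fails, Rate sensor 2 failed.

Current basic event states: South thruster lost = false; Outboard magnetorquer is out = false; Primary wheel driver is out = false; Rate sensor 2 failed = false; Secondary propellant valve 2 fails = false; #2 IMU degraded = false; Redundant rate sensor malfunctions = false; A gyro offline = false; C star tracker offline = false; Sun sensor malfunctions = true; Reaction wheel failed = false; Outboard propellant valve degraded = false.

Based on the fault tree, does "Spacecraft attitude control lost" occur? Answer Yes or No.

Sensor suite down [OR]: Redundant rate sensor malfunctions=not, South thruster lost=not, Reaction wheel failed=not, A gyro offline=not → no input occurs → does not occur.
Control loop lost [OR]: Outboard propellant valve degraded=not, Sensor suite down=not → no input occurs → does not occur.
Backup chain down [OR]: C star tracker offline=not, Sun sensor malfunctions=occurs, Outboard magnetorquer is out=not, #2 IMU degraded=not → at least one input occurs → occurs.
Momentum path down [AND]: Primary wheel driver is out=not, Backup chain down=occurs, Secondary propellant valve 2 fails=not → not all inputs occur → does not occur.
Spacecraft attitude control lost [OR]: Control loop lost=not, Momentum path down=not, Rate sensor 2 failed=not → no input occurs → does not occur.

No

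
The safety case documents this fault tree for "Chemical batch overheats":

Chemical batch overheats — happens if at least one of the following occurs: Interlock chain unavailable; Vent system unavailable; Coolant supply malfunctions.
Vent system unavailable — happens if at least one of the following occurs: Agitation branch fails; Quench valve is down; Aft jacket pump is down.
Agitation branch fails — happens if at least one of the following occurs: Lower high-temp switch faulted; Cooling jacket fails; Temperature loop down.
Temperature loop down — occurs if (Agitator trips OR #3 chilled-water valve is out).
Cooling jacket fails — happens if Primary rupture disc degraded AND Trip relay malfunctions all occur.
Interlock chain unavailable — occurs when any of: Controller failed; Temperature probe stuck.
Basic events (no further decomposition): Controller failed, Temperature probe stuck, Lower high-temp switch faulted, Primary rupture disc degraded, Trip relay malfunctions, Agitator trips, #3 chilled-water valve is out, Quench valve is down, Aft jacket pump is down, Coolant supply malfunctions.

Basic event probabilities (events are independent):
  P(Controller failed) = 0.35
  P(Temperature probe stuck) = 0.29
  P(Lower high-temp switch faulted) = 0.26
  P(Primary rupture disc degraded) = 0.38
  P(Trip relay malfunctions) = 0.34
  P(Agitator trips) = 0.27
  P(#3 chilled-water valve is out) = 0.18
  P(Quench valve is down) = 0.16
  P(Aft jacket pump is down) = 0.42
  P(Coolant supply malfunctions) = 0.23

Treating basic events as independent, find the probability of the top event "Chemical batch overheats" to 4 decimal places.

P(Interlock chain unavailable) [OR] = 1 − (1−0.35) × (1−0.29) = 0.538500
P(Cooling jacket fails) [AND] = 0.38 × 0.34 = 0.129200
P(Temperature loop down) [OR] = 1 − (1−0.27) × (1−0.18) = 0.401400
P(Agitation branch fails) [OR] = 1 − (1−0.26) × (1−0.129200) × (1−0.401400) = 0.614267
P(Vent system unavailable) [OR] = 1 − (1−0.614267) × (1−0.16) × (1−0.42) = 0.812071
P(Chemical batch overheats) [OR] = 1 − (1−0.538500) × (1−0.812071) × (1−0.23) = 0.933218
Rounded to 4 decimal places: P(Chemical batch overheats) ≈ 0.9332.

0.9332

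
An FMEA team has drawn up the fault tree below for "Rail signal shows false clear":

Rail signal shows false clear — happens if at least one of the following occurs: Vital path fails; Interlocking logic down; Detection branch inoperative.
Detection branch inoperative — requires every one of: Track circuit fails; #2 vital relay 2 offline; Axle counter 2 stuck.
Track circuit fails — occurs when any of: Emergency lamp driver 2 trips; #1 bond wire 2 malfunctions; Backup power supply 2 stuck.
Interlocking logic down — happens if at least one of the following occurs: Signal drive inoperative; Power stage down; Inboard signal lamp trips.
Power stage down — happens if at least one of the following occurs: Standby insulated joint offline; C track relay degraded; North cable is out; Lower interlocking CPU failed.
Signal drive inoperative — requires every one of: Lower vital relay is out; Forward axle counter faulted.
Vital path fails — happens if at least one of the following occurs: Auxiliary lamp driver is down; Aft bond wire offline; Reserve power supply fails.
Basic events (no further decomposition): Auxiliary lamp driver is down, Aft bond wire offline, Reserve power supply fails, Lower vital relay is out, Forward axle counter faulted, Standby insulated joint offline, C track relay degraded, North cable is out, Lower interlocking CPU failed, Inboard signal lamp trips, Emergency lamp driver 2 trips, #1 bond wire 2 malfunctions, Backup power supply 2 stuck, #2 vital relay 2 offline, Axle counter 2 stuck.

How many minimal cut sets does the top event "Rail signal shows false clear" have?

Vital path fails [OR]: union of children's cut sets → 3 cut set(s).
Signal drive inoperative [AND]: one cut set from each child combined → 1 × 1 = 1 cut set(s).
Power stage down [OR]: union of children's cut sets → 4 cut set(s).
Interlocking logic down [OR]: union of children's cut sets → 6 cut set(s).
Track circuit fails [OR]: union of children's cut sets → 3 cut set(s).
Detection branch inoperative [AND]: one cut set from each child combined → 3 × 1 × 1 = 3 cut set(s).
Rail signal shows false clear [OR]: union of children's cut sets → 12 cut set(s).

12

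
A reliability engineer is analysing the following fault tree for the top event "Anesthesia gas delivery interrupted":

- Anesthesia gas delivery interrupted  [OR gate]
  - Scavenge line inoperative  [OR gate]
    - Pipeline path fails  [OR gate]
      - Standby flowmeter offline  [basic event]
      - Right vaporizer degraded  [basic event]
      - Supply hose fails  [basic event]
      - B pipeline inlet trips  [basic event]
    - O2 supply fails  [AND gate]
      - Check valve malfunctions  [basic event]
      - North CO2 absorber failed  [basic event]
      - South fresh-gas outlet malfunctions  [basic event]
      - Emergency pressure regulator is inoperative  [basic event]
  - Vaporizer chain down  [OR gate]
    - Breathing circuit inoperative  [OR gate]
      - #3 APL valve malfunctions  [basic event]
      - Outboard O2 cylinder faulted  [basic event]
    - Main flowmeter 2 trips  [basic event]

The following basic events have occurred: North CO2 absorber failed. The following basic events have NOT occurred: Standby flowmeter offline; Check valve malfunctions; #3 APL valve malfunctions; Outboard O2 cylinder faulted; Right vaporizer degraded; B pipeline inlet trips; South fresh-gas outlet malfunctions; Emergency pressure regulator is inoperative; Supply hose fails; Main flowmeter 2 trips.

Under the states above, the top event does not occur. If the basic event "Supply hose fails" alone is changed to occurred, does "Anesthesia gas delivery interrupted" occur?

Counterfactual: set "Supply hose fails" to occurred.
Pipeline path fails [OR]: Standby flowmeter offline=not, Right vaporizer degraded=not, Supply hose fails=occurs, B pipeline inlet trips=not → at least one input occurs → occurs.
O2 supply fails [AND]: Check valve malfunctions=not, North CO2 absorber failed=occurs, South fresh-gas outlet malfunctions=not, Emergency pressure regulator is inoperative=not → not all inputs occur → does not occur.
Scavenge line inoperative [OR]: Pipeline path fails=occurs, O2 supply fails=not → at least one input occurs → occurs.
Breathing circuit inoperative [OR]: #3 APL valve malfunctions=not, Outboard O2 cylinder faulted=not → no input occurs → does not occur.
Vaporizer chain down [OR]: Breathing circuit inoperative=not, Main flowmeter 2 trips=not → no input occurs → does not occur.
Anesthesia gas delivery interrupted [OR]: Scavenge line inoperative=occurs, Vaporizer chain down=not → at least one input occurs → occurs.

Yes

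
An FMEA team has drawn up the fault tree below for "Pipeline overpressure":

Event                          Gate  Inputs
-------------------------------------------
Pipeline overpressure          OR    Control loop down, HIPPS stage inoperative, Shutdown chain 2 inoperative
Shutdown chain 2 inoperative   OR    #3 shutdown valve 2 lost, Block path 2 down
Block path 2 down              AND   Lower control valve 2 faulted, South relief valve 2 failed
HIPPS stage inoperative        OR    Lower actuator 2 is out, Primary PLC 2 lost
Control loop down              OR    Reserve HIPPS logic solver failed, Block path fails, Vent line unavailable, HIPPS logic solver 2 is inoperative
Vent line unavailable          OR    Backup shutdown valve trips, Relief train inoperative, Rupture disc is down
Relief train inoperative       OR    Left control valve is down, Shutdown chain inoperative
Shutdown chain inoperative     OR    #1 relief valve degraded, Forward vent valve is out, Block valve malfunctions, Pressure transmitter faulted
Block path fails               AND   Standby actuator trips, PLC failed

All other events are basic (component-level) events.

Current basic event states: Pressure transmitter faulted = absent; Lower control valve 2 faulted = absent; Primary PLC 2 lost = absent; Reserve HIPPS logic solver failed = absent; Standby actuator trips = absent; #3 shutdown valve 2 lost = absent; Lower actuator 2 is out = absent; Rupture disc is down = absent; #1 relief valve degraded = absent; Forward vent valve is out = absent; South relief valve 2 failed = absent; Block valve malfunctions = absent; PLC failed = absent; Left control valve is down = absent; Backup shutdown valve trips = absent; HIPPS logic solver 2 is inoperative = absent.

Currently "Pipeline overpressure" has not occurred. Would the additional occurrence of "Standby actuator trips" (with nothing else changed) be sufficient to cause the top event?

No

Counterfactual: set "Standby actuator trips" to occurred.
Block path fails [AND]: Standby actuator trips=occurs, PLC failed=not → not all inputs occur → does not occur.
Shutdown chain inoperative [OR]: #1 relief valve degraded=not, Forward vent valve is out=not, Block valve malfunctions=not, Pressure transmitter faulted=not → no input occurs → does not occur.
Relief train inoperative [OR]: Left control valve is down=not, Shutdown chain inoperative=not → no input occurs → does not occur.
Vent line unavailable [OR]: Backup shutdown valve trips=not, Relief train inoperative=not, Rupture disc is down=not → no input occurs → does not occur.
Control loop down [OR]: Reserve HIPPS logic solver failed=not, Block path fails=not, Vent line unavailable=not, HIPPS logic solver 2 is inoperative=not → no input occurs → does not occur.
HIPPS stage inoperative [OR]: Lower actuator 2 is out=not, Primary PLC 2 lost=not → no input occurs → does not occur.
Block path 2 down [AND]: Lower control valve 2 faulted=not, South relief valve 2 failed=not → not all inputs occur → does not occur.
Shutdown chain 2 inoperative [OR]: #3 shutdown valve 2 lost=not, Block path 2 down=not → no input occurs → does not occur.
Pipeline overpressure [OR]: Control loop down=not, HIPPS stage inoperative=not, Shutdown chain 2 inoperative=not → no input occurs → does not occur.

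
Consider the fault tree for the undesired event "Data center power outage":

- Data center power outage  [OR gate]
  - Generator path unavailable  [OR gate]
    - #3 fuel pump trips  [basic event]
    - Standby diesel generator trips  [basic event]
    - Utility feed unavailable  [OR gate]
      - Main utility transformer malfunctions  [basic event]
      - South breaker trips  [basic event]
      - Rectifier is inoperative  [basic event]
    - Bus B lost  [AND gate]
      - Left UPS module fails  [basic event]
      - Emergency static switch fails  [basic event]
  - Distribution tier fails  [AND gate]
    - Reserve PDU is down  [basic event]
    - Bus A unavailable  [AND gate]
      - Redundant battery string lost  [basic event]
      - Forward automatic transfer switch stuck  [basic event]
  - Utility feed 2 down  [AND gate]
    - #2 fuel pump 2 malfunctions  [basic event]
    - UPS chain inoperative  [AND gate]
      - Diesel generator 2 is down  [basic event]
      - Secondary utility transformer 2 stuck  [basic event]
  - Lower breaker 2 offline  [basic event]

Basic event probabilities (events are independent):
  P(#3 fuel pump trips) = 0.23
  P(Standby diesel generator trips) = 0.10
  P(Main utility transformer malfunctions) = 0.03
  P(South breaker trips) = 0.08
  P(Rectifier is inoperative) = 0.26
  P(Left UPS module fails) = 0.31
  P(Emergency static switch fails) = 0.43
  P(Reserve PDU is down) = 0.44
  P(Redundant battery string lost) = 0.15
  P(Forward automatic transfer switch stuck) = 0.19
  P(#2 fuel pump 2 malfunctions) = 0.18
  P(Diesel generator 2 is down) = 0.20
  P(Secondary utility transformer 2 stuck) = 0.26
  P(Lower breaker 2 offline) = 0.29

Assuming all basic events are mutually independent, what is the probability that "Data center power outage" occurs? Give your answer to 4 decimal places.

0.7245

P(Utility feed unavailable) [OR] = 1 − (1−0.03) × (1−0.08) × (1−0.26) = 0.339624
P(Bus B lost) [AND] = 0.31 × 0.43 = 0.133300
P(Generator path unavailable) [OR] = 1 − (1−0.23) × (1−0.10) × (1−0.339624) × (1−0.133300) = 0.603363
P(Bus A unavailable) [AND] = 0.15 × 0.19 = 0.028500
P(Distribution tier fails) [AND] = 0.44 × 0.028500 = 0.012540
P(UPS chain inoperative) [AND] = 0.20 × 0.26 = 0.052000
P(Utility feed 2 down) [AND] = 0.18 × 0.052000 = 0.009360
P(Data center power outage) [OR] = 1 − (1−0.603363) × (1−0.012540) × (1−0.009360) × (1−0.29) = 0.724522
Rounded to 4 decimal places: P(Data center power outage) ≈ 0.7245.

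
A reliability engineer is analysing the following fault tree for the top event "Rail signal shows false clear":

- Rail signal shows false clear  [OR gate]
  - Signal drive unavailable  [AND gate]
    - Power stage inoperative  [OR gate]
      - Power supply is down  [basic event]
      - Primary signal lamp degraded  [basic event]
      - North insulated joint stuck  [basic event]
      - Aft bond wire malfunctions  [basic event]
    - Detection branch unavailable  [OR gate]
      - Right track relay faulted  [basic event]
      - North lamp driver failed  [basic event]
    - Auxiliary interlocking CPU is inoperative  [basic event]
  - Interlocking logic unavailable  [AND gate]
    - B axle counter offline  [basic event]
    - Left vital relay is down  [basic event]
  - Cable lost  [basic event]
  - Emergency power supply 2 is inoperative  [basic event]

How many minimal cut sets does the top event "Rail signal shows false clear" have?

Power stage inoperative [OR]: union of children's cut sets → 4 cut set(s).
Detection branch unavailable [OR]: union of children's cut sets → 2 cut set(s).
Signal drive unavailable [AND]: one cut set from each child combined → 4 × 2 × 1 = 8 cut set(s).
Interlocking logic unavailable [AND]: one cut set from each child combined → 1 × 1 = 1 cut set(s).
Rail signal shows false clear [OR]: union of children's cut sets → 11 cut set(s).

11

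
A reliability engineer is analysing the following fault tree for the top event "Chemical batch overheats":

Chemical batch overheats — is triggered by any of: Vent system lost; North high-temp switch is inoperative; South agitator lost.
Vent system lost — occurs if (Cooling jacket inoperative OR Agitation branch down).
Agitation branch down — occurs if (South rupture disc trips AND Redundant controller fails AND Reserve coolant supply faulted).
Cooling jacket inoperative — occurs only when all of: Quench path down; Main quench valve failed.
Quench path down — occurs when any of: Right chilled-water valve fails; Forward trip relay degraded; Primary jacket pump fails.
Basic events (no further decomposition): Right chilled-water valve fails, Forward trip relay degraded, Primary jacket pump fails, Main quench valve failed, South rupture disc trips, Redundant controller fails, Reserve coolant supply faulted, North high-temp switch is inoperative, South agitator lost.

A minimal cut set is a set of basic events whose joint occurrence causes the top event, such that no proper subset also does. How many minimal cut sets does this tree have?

Quench path down [OR]: union of children's cut sets → 3 cut set(s).
Cooling jacket inoperative [AND]: one cut set from each child combined → 3 × 1 = 3 cut set(s).
Agitation branch down [AND]: one cut set from each child combined → 1 × 1 × 1 = 1 cut set(s).
Vent system lost [OR]: union of children's cut sets → 4 cut set(s).
Chemical batch overheats [OR]: union of children's cut sets → 6 cut set(s).
Minimal cut sets: {Main quench valve failed, Right chilled-water valve fails}; {Forward trip relay degraded, Main quench valve failed}; {Main quench valve failed, Primary jacket pump fails}; {Redundant controller fails, Reserve coolant supply faulted, South rupture disc trips}; {North high-temp switch is inoperative}; {South agitator lost}.

6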